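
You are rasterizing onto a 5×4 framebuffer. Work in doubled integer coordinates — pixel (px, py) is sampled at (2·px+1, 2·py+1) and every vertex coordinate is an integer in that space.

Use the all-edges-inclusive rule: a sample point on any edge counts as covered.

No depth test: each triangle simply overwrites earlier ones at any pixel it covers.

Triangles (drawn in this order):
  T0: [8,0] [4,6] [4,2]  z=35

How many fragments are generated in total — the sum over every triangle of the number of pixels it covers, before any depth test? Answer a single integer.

T0:
  2·area = 16
  edge (8, 0)→(4, 6): d=(-4,6) inclusive
  edge (4, 6)→(4, 2): d=(0,-4) inclusive
  edge (4, 2)→(8, 0): d=(4,-2) inclusive
    (3,0)@(7, 1): e=[2,12,2] → █
    (4,0)@(9, 1): e=[-10,20,6] → ·
    (2,1)@(5, 3): e=[6,4,6] → █
    (3,1)@(7, 3): e=[-6,12,10] → ·
    (2,2)@(5, 5): e=[-2,4,14] → ·
  covered (2 px):
    · · · █ ·
    · · █ · ·
    · · · · ·
    · · · · ·

Answer: 2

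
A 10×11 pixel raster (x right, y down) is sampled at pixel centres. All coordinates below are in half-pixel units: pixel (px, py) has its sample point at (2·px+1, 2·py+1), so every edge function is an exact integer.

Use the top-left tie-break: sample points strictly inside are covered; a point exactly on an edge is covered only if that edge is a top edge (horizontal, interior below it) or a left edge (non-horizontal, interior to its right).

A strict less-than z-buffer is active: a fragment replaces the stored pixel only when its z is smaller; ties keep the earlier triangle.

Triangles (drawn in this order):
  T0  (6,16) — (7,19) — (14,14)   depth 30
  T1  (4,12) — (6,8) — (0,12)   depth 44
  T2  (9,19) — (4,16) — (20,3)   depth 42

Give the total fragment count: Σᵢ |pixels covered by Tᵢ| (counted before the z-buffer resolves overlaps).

T0:
  2·area = 26  (B↔C swapped to make it positive)
  edge (6, 16)→(14, 14): d=(8,-2) top-left  bias=+0
  edge (14, 14)→(7, 19): d=(-7,5) right/bottom  bias=-1
  edge (7, 19)→(6, 16): d=(-1,-3) top-left  bias=+0
    (0,0)@(1, 1): e=[-130,156,0] → .  [on edge]
    (1,3)@(3, 7): e=[-78,104,0] → .  [on edge]
    (2,6)@(5, 13): e=[-26,52,0] → .  [on edge]
    (5,7)@(11, 15): e=[2,8,16] → X
    (6,7)@(13, 15): e=[6,-2,22] → .
    (3,8)@(7, 17): e=[10,14,2] → X
    (4,8)@(9, 17): e=[14,4,8] → X
    (5,8)@(11, 17): e=[18,-6,14] → .
    (3,9)@(7, 19): e=[26,0,0] → .  [on edge]
    (4,9)@(9, 19): e=[30,-10,6] → .
  covered (3 px):
    . . . . . . . . . .
    . . . . . . . . . .
    . . . . . . . . . .
    . . . . . . . . . .
    . . . . . . . . . .
    . . . . . . . . . .
    . . . . . . . . . .
    . . . . . X . . . .
    . . . X X . . . . .
    . . . . . . . . . .
    . . . . . . . . . .
T1:
  2·area = 16  (B↔C swapped to make it positive)
  edge (4, 12)→(0, 12): d=(-4,0) right/bottom  bias=-1
  edge (0, 12)→(6, 8): d=(6,-4) top-left  bias=+0
  edge (6, 8)→(4, 12): d=(-2,4) right/bottom  bias=-1
    (2,4)@(5, 9): e=[12,2,2] → X
    (3,4)@(7, 9): e=[12,10,-6] → .
    (1,5)@(3, 11): e=[4,6,6] → X
    (2,5)@(5, 11): e=[4,14,-2] → .
    (1,6)@(3, 13): e=[-4,18,2] → .
  covered (2 px):
    . . . . . . . . . .
    . . . . . . . . . .
    . . . . . . . . . .
    . . . . . . . . . .
    . . X . . . . . . .
    . X . . . . . . . .
    . . . . . . . . . .
    . . . . . . . . . .
    . . . . . . . . . .
    . . . . . . . . . .
    . . . . . . . . . .
T2:
  2·area = 113
  edge (9, 19)→(4, 16): d=(-5,-3) top-left  bias=+0
  edge (4, 16)→(20, 3): d=(16,-13) top-left  bias=+0
  edge (20, 3)→(9, 19): d=(-11,16) right/bottom  bias=-1
    (8,3)@(17, 7): e=[84,25,4] → X
    (9,3)@(19, 7): e=[90,51,-28] → .
    (6,4)@(13, 9): e=[62,5,46] → X
    (7,4)@(15, 9): e=[68,31,14] → X
    (8,4)@(17, 9): e=[74,57,-18] → .
    (5,5)@(11, 11): e=[46,11,56] → X
    (7,5)@(15, 11): e=[58,63,-8] → .
    (4,6)@(9, 13): e=[30,17,66] → X
    (7,6)@(15, 13): e=[48,95,-30] → .
    (3,7)@(7, 15): e=[14,23,76] → X
    (6,7)@(13, 15): e=[32,101,-20] → .
    (3,8)@(7, 17): e=[4,55,54] → X
    (4,9)@(9, 19): e=[0,113,0] → .  [on edge]
  covered (13 px):
    . . . . . . . . . .
    . . . . . . . . . .
    . . . . . . . . . .
    . . . . . . . . X .
    . . . . . . X X . .
    . . . . . X X . . .
    . . . . X X X . . .
    . . . X X X . . . .
    . . . X X . . . . .
    . . . . . . . . . .
    . . . . . . . . . .

Final: 18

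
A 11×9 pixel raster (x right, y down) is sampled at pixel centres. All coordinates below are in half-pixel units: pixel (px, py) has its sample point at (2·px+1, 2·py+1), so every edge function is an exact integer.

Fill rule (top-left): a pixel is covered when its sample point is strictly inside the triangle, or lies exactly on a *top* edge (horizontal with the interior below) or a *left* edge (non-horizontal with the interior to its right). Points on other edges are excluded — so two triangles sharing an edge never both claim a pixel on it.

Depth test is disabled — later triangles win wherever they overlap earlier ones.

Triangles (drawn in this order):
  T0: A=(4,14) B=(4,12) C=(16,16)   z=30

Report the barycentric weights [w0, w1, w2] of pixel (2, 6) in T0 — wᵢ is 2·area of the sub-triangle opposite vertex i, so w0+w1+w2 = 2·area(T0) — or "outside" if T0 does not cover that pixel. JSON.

T0:
  2·area = 24
  edge (4, 14)→(4, 12): d=(0,-2) top-left  bias=+0
  edge (4, 12)→(16, 16): d=(12,4) right/bottom  bias=-1
  edge (16, 16)→(4, 14): d=(-12,-2) top-left  bias=+0
    (0,5)@(1, 11): e=[-6,0,30] → ·  [on edge]
    (2,6)@(5, 13): e=[2,8,14] → █
    (3,6)@(7, 13): e=[6,0,18] → ·  [on edge]
    (2,7)@(5, 15): e=[2,32,-10] → ·
    (5,7)@(11, 15): e=[14,8,2] → █
    (6,7)@(13, 15): e=[18,0,6] → ·  [on edge]
    (5,8)@(11, 17): e=[14,32,-22] → ·
    (9,8)@(19, 17): e=[30,0,-6] → ·  [on edge]
  covered (2 px):
    · · · · · · · · · · ·
    · · · · · · · · · · ·
    · · · · · · · · · · ·
    · · · · · · · · · · ·
    · · · · · · · · · · ·
    · · · · · · · · · · ·
    · · █ · · · · · · · ·
    · · · · · █ · · · · ·
    · · · · · · · · · · ·

Final: [8,14,2]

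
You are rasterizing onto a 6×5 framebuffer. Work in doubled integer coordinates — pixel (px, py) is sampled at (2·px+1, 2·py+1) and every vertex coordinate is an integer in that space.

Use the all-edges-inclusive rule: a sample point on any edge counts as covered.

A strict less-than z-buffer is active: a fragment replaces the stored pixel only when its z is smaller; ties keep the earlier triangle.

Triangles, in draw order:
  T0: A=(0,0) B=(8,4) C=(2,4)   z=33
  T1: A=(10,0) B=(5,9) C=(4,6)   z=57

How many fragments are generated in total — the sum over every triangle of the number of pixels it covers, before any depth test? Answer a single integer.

T0:
  2·area = 24
  edge (0, 0)→(8, 4): d=(8,4) inclusive
  edge (8, 4)→(2, 4): d=(-6,0) inclusive
  edge (2, 4)→(0, 0): d=(-2,-4) inclusive
    (0,0)@(1, 1): e=[4,18,2] → #
    (1,0)@(3, 1): e=[-4,18,10] → ·
    (0,1)@(1, 3): e=[20,6,-2] → ·
    (1,1)@(3, 3): e=[12,6,6] → #
    (2,1)@(5, 3): e=[4,6,14] → #
    (3,1)@(7, 3): e=[-4,6,22] → ·
    (1,2)@(3, 5): e=[28,-6,2] → ·
    (2,2)@(5, 5): e=[20,-6,10] → ·
  covered (3 px):
    # · · · · ·
    · # # · · ·
    · · · · · ·
    · · · · · ·
    · · · · · ·
T1:
  2·area = 24
  edge (10, 0)→(5, 9): d=(-5,9) inclusive
  edge (5, 9)→(4, 6): d=(-1,-3) inclusive
  edge (4, 6)→(10, 0): d=(6,-6) inclusive
    (4,0)@(9, 1): e=[4,20,0] → #  [on edge]
    (5,0)@(11, 1): e=[-14,26,12] → ·
    (1,1)@(3, 3): e=[48,0,-24] → ·  [on edge]
    (3,1)@(7, 3): e=[12,12,0] → #  [on edge]
    (4,1)@(9, 3): e=[-6,18,12] → ·
    (2,2)@(5, 5): e=[20,4,0] → #  [on edge]
    (4,2)@(9, 5): e=[-16,16,24] → ·
    (1,3)@(3, 7): e=[28,-4,0] → ·  [on edge]
    (2,3)@(5, 7): e=[10,2,12] → #
    (3,3)@(7, 7): e=[-8,8,24] → ·
    (0,4)@(1, 9): e=[36,-12,0] → ·  [on edge]
    (2,4)@(5, 9): e=[0,0,24] → #  [on edge]
  covered (6 px):
    · · · · # ·
    · · · # · ·
    · · # # · ·
    · · # · · ·
    · · # · · ·

Result: 9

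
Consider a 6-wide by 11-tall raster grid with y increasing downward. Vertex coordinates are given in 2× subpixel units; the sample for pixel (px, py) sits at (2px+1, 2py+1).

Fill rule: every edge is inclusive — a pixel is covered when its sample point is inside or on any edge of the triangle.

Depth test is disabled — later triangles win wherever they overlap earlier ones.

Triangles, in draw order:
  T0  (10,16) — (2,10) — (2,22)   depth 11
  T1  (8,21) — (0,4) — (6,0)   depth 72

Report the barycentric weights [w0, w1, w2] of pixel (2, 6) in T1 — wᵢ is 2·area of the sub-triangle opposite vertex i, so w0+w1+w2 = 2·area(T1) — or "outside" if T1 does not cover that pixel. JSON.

T0:
  2·area = 96  (B↔C swapped to make it positive)
  edge (10, 16)→(2, 22): d=(-8,6) inclusive
  edge (2, 22)→(2, 10): d=(0,-12) inclusive
  edge (2, 10)→(10, 16): d=(8,6) inclusive
    (1,5)@(3, 11): e=[82,12,2] → #
    (2,5)@(5, 11): e=[70,36,-10] → ·
    (1,6)@(3, 13): e=[66,12,18] → #
    (2,6)@(5, 13): e=[54,36,6] → #
    (3,6)@(7, 13): e=[42,60,-6] → ·
    (1,7)@(3, 15): e=[50,12,34] → #
    (3,7)@(7, 15): e=[26,60,10] → #
    (4,7)@(9, 15): e=[14,84,-2] → ·
    (1,8)@(3, 17): e=[34,12,50] → #
    (4,8)@(9, 17): e=[-2,84,14] → ·
    (1,9)@(3, 19): e=[18,12,66] → #
    (3,9)@(7, 19): e=[-6,60,42] → ·
  covered (12 px):
    · · · · · ·
    · · · · · ·
    · · · · · ·
    · · · · · ·
    · · · · · ·
    · # · · · ·
    · # # · · ·
    · # # # · ·
    · # # # · ·
    · # # · · ·
    · # · · · ·
T1:
  2·area = 134
  edge (8, 21)→(0, 4): d=(-8,-17) inclusive
  edge (0, 4)→(6, 0): d=(6,-4) inclusive
  edge (6, 0)→(8, 21): d=(2,21) inclusive
    (2,0)@(5, 1): e=[109,2,23] → #
    (3,0)@(7, 1): e=[143,10,-19] → ·
    (1,1)@(3, 3): e=[59,6,69] → #
    (3,1)@(7, 3): e=[127,22,-15] → ·
    (0,2)@(1, 5): e=[9,10,115] → #
    (3,2)@(7, 5): e=[111,34,-11] → ·
    (0,3)@(1, 7): e=[-7,22,119] → ·
    (1,3)@(3, 7): e=[27,30,77] → #
    (3,3)@(7, 7): e=[95,46,-7] → ·
    (1,4)@(3, 9): e=[11,42,81] → #
    (3,4)@(7, 9): e=[79,58,-3] → ·
    (1,5)@(3, 11): e=[-5,54,85] → ·
  covered (16 px):
    · · # · · ·
    · # # · · ·
    # # # · · ·
    · # # · · ·
    · # # · · ·
    · · # # · ·
    · · # # · ·
    · · · # · ·
    · · · # · ·
    · · · · · ·
    · · · · · ·

Answer: [74,47,13]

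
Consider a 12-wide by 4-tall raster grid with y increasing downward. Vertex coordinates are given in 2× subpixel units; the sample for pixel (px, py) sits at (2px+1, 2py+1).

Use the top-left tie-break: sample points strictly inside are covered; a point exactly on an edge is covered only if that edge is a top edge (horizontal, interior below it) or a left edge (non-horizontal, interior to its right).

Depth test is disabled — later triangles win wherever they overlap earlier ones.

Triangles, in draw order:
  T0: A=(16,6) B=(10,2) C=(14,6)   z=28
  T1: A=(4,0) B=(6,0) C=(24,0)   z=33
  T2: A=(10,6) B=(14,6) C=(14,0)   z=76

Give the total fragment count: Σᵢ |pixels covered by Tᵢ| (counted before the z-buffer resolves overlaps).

T0:
  2·area = 8  (B↔C swapped to make it positive)
  edge (16, 6)→(14, 6): d=(-2,0) right/bottom  bias=-1
  edge (14, 6)→(10, 2): d=(-4,-4) top-left  bias=+0
  edge (10, 2)→(16, 6): d=(6,4) right/bottom  bias=-1
    (4,0)@(9, 1): e=[10,0,-2] → .  [on edge]
    (5,1)@(11, 3): e=[6,0,2] → X  [on edge]
    (6,1)@(13, 3): e=[6,8,-6] → .
    (5,2)@(11, 5): e=[2,-8,14] → .
    (6,2)@(13, 5): e=[2,0,6] → X  [on edge]
    (7,2)@(15, 5): e=[2,8,-2] → .
    (6,3)@(13, 7): e=[-2,-8,18] → .
    (7,3)@(15, 7): e=[-2,0,10] → .  [on edge]
  covered (2 px):
    . . . . . . . . . . . .
    . . . . . X . . . . . .
    . . . . . . X . . . . .
    . . . . . . . . . . . .
T1:
  degenerate (2·area = 0) — covers nothing
T2:
  2·area = 24  (B↔C swapped to make it positive)
  edge (10, 6)→(14, 0): d=(4,-6) top-left  bias=+0
  edge (14, 0)→(14, 6): d=(0,6) right/bottom  bias=-1
  edge (14, 6)→(10, 6): d=(-4,0) right/bottom  bias=-1
    (6,1)@(13, 3): e=[6,6,12] → X
    (7,1)@(15, 3): e=[18,-6,12] → .
    (5,2)@(11, 5): e=[2,18,4] → X
    (7,2)@(15, 5): e=[26,-6,4] → .
    (5,3)@(11, 7): e=[10,18,-4] → .
    (6,3)@(13, 7): e=[22,6,-4] → .
  covered (3 px):
    . . . . . . . . . . . .
    . . . . . . X . . . . .
    . . . . . X X . . . . .
    . . . . . . . . . . . .

Answer: 5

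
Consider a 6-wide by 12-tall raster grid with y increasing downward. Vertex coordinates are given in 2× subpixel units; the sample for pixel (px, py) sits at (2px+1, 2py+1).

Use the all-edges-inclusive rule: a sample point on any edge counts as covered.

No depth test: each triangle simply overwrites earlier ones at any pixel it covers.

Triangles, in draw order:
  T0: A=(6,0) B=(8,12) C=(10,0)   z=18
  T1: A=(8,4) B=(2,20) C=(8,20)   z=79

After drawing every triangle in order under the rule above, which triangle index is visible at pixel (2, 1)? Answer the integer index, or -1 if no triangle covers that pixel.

T0:
  2·area = 48  (B↔C swapped to make it positive)
  edge (6, 0)→(10, 0): d=(4,0) inclusive
  edge (10, 0)→(8, 12): d=(-2,12) inclusive
  edge (8, 12)→(6, 0): d=(-2,-12) inclusive
    (3,0)@(7, 1): e=[4,34,10] → █
    (4,0)@(9, 1): e=[4,10,34] → █
    (5,0)@(11, 1): e=[4,-14,58] → ·
    (3,1)@(7, 3): e=[12,30,6] → █
    (5,1)@(11, 3): e=[12,-18,54] → ·
    (3,2)@(7, 5): e=[20,26,2] → █
    (5,2)@(11, 5): e=[20,-22,50] → ·
    (3,3)@(7, 7): e=[28,22,-2] → ·
    (4,3)@(9, 7): e=[28,-2,22] → ·
  covered (6 px):
    · · · █ █ ·
    · · · █ █ ·
    · · · █ █ ·
    · · · · · ·
    · · · · · ·
    · · · · · ·
    · · · · · ·
    · · · · · ·
    · · · · · ·
    · · · · · ·
    · · · · · ·
    · · · · · ·
T1:
  2·area = 96  (B↔C swapped to make it positive)
  edge (8, 4)→(8, 20): d=(0,16) inclusive
  edge (8, 20)→(2, 20): d=(-6,0) inclusive
  edge (2, 20)→(8, 4): d=(6,-16) inclusive
    (3,3)@(7, 7): e=[16,78,2] → █
    (4,3)@(9, 7): e=[-16,78,34] → ·
    (3,4)@(7, 9): e=[16,66,14] → █
    (4,4)@(9, 9): e=[-16,66,46] → ·
    (3,5)@(7, 11): e=[16,54,26] → █
    (4,5)@(9, 11): e=[-16,54,58] → ·
    (2,6)@(5, 13): e=[48,42,6] → █
    (4,6)@(9, 13): e=[-16,42,70] → ·
    (2,7)@(5, 15): e=[48,30,18] → █
    (4,7)@(9, 15): e=[-16,30,82] → ·
    (2,8)@(5, 17): e=[48,18,30] → █
    (4,8)@(9, 17): e=[-16,18,94] → ·
  covered (12 px):
    · · · · · ·
    · · · · · ·
    · · · · · ·
    · · · █ · ·
    · · · █ · ·
    · · · █ · ·
    · · █ █ · ·
    · · █ █ · ·
    · · █ █ · ·
    · █ █ █ · ·
    · · · · · ·
    · · · · · ·

Z-buffer (winner per pixel, '.' = empty):
  . . . 0 0 .
  . . . 0 0 .
  . . . 0 0 .
  . . . 1 . .
  . . . 1 . .
  . . . 1 . .
  . . 1 1 . .
  . . 1 1 . .
  . . 1 1 . .
  . 1 1 1 . .
  . . . . . .
  . . . . . .

Result: -1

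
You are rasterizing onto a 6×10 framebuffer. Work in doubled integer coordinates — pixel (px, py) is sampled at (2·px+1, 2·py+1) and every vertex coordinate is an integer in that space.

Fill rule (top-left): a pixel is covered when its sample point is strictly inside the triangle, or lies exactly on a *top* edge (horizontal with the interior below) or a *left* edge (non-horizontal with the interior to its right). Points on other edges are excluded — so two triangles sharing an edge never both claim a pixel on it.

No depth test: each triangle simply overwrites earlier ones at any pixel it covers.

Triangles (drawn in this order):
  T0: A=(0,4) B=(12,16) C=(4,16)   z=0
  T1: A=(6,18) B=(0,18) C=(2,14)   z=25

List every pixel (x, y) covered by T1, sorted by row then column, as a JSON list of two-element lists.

T0:
  2·area = 96
  edge (0, 4)→(12, 16): d=(12,12) right/bottom  bias=-1
  edge (12, 16)→(4, 16): d=(-8,0) right/bottom  bias=-1
  edge (4, 16)→(0, 4): d=(-4,-12) top-left  bias=+0
    (0,2)@(1, 5): e=[0,88,8] → ·  [on edge]
    (0,3)@(1, 7): e=[24,72,0] → #  [on edge]
    (1,3)@(3, 7): e=[0,72,24] → ·  [on edge]
    (0,4)@(1, 9): e=[48,56,-8] → ·
    (1,4)@(3, 9): e=[24,56,16] → #
    (2,4)@(5, 9): e=[0,56,40] → ·  [on edge]
    (1,5)@(3, 11): e=[48,40,8] → #
    (2,5)@(5, 11): e=[24,40,32] → #
    (3,5)@(7, 11): e=[0,40,56] → ·  [on edge]
    (1,6)@(3, 13): e=[72,24,0] → #  [on edge]
    (3,6)@(7, 13): e=[24,24,48] → #
    (4,6)@(9, 13): e=[0,24,72] → ·  [on edge]
    (5,7)@(11, 15): e=[0,8,88] → ·  [on edge]
    (2,9)@(5, 19): e=[120,-24,0] → ·  [on edge]
  covered (10 px):
    · · · · · ·
    · · · · · ·
    · · · · · ·
    # · · · · ·
    · # · · · ·
    · # # · · ·
    · # # # · ·
    · · # # # ·
    · · · · · ·
    · · · · · ·
T1:
  2·area = 24
  edge (6, 18)→(0, 18): d=(-6,0) right/bottom  bias=-1
  edge (0, 18)→(2, 14): d=(2,-4) top-left  bias=+0
  edge (2, 14)→(6, 18): d=(4,4) right/bottom  bias=-1
    (0,6)@(1, 13): e=[30,-6,0] → ·  [on edge]
    (1,7)@(3, 15): e=[18,6,0] → ·  [on edge]
    (0,8)@(1, 17): e=[6,2,16] → #
    (1,8)@(3, 17): e=[6,10,8] → #
    (2,8)@(5, 17): e=[6,18,0] → ·  [on edge]
    (0,9)@(1, 19): e=[-6,6,24] → ·
    (1,9)@(3, 19): e=[-6,14,16] → ·
    (3,9)@(7, 19): e=[-6,30,0] → ·  [on edge]
  covered (2 px):
    · · · · · ·
    · · · · · ·
    · · · · · ·
    · · · · · ·
    · · · · · ·
    · · · · · ·
    · · · · · ·
    · · · · · ·
    # # · · · ·
    · · · · · ·

Result: [[0,8],[1,8]]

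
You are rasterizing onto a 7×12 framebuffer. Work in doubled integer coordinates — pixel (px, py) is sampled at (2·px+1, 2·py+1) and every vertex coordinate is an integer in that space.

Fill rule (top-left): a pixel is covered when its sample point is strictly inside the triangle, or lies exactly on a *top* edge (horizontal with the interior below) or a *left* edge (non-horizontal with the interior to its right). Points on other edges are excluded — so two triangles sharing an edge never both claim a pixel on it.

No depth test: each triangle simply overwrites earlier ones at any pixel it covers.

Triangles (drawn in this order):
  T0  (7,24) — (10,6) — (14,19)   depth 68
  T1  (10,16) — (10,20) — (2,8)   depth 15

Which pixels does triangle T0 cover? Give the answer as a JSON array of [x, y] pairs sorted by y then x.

T0:
  2·area = 111
  edge (7, 24)→(10, 6): d=(3,-18) top-left  bias=+0
  edge (10, 6)→(14, 19): d=(4,13) right/bottom  bias=-1
  edge (14, 19)→(7, 24): d=(-7,5) right/bottom  bias=-1
    (5,5)@(11, 11): e=[33,7,71] → X
    (6,5)@(13, 11): e=[69,-19,61] → .
    (4,6)@(9, 13): e=[3,41,67] → X
    (6,6)@(13, 13): e=[75,-11,47] → .
    (4,7)@(9, 15): e=[9,49,53] → X
    (6,7)@(13, 15): e=[81,-3,33] → .
    (4,8)@(9, 17): e=[15,57,39] → X
    (6,8)@(13, 17): e=[87,5,19] → X
    (4,9)@(9, 19): e=[21,65,25] → X
    (4,10)@(9, 21): e=[27,73,11] → X
    (6,10)@(13, 21): e=[99,21,-9] → .
    (4,11)@(9, 23): e=[33,81,-3] → .
  covered (13 px):
    . . . . . . .
    . . . . . . .
    . . . . . . .
    . . . . . . .
    . . . . . . .
    . . . . . X .
    . . . . X X .
    . . . . X X .
    . . . . X X X
    . . . . X X X
    . . . . X X .
    . . . . . . .
T1:
  2·area = 32
  edge (10, 16)→(10, 20): d=(0,4) right/bottom  bias=-1
  edge (10, 20)→(2, 8): d=(-8,-12) top-left  bias=+0
  edge (2, 8)→(10, 16): d=(8,8) right/bottom  bias=-1
    (0,3)@(1, 7): e=[36,-4,0] → .  [on edge]
    (1,4)@(3, 9): e=[28,4,0] → .  [on edge]
    (2,5)@(5, 11): e=[20,12,0] → .  [on edge]
    (3,6)@(7, 13): e=[12,20,0] → .  [on edge]
    (3,7)@(7, 15): e=[12,4,16] → X
    (4,7)@(9, 15): e=[4,28,0] → .  [on edge]
    (3,8)@(7, 17): e=[12,-12,32] → .
    (4,8)@(9, 17): e=[4,12,16] → X
    (5,8)@(11, 17): e=[-4,36,0] → .  [on edge]
    (4,9)@(9, 19): e=[4,-4,32] → .
    (6,9)@(13, 19): e=[-12,44,0] → .  [on edge]
  covered (2 px):
    . . . . . . .
    . . . . . . .
    . . . . . . .
    . . . . . . .
    . . . . . . .
    . . . . . . .
    . . . . . . .
    . . . X . . .
    . . . . X . .
    . . . . . . .
    . . . . . . .
    . . . . . . .

Result: [[5,5],[4,6],[5,6],[4,7],[5,7],[4,8],[5,8],[6,8],[4,9],[5,9],[6,9],[4,10],[5,10]]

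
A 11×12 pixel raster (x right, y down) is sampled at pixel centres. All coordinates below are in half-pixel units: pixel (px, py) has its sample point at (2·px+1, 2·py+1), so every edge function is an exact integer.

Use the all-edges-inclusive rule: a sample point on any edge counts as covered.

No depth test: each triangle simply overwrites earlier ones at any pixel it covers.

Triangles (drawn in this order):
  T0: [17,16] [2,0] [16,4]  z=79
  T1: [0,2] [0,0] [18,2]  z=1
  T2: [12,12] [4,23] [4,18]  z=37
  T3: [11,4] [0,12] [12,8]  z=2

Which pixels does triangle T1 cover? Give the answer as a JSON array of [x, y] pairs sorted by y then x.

T0:
  2·area = 164
  edge (17, 16)→(2, 0): d=(-15,-16) inclusive
  edge (2, 0)→(16, 4): d=(14,4) inclusive
  edge (16, 4)→(17, 16): d=(1,12) inclusive
    (1,0)@(3, 1): e=[1,10,153] → █
    (2,0)@(5, 1): e=[33,2,129] → █
    (3,0)@(7, 1): e=[65,-6,105] → ·
    (1,1)@(3, 3): e=[-29,38,155] → ·
    (2,1)@(5, 3): e=[3,30,131] → █
    (3,1)@(7, 3): e=[35,22,107] → █
    (4,1)@(9, 3): e=[67,14,83] → █
    (5,1)@(11, 3): e=[99,6,59] → █
    (6,1)@(13, 3): e=[131,-2,35] → ·
    (2,2)@(5, 5): e=[-27,58,133] → ·
    (3,2)@(7, 5): e=[5,50,109] → █
    (6,2)@(13, 5): e=[101,26,37] → █
  covered (21 px):
    · █ █ · · · · · · · ·
    · · █ █ █ █ · · · · ·
    · · · █ █ █ █ █ · · ·
    · · · · █ █ █ █ · · ·
    · · · · · █ █ █ · · ·
    · · · · · · █ █ · · ·
    · · · · · · · █ · · ·
    · · · · · · · · · · ·
    · · · · · · · · · · ·
    · · · · · · · · · · ·
    · · · · · · · · · · ·
    · · · · · · · · · · ·
T1:
  2·area = 36
  edge (0, 2)→(0, 0): d=(0,-2) inclusive
  edge (0, 0)→(18, 2): d=(18,2) inclusive
  edge (18, 2)→(0, 2): d=(-18,0) inclusive
    (0,0)@(1, 1): e=[2,16,18] → █
    (1,0)@(3, 1): e=[6,12,18] → █
    (2,0)@(5, 1): e=[10,8,18] → █
    (3,0)@(7, 1): e=[14,4,18] → █
    (4,0)@(9, 1): e=[18,0,18] → █  [on edge]
    (5,0)@(11, 1): e=[22,-4,18] → ·
    (0,1)@(1, 3): e=[2,52,-18] → ·
    (1,1)@(3, 3): e=[6,48,-18] → ·
    (2,1)@(5, 3): e=[10,44,-18] → ·
    (3,1)@(7, 3): e=[14,40,-18] → ·
    (4,1)@(9, 3): e=[18,36,-18] → ·
  covered (5 px):
    █ █ █ █ █ · · · · · ·
    · · · · · · · · · · ·
    · · · · · · · · · · ·
    · · · · · · · · · · ·
    · · · · · · · · · · ·
    · · · · · · · · · · ·
    · · · · · · · · · · ·
    · · · · · · · · · · ·
    · · · · · · · · · · ·
    · · · · · · · · · · ·
    · · · · · · · · · · ·
    · · · · · · · · · · ·
T2:
  2·area = 40
  edge (12, 12)→(4, 23): d=(-8,11) inclusive
  edge (4, 23)→(4, 18): d=(0,-5) inclusive
  edge (4, 18)→(12, 12): d=(8,-6) inclusive
    (5,6)@(11, 13): e=[3,35,2] → █
    (6,6)@(13, 13): e=[-19,45,14] → ·
    (4,7)@(9, 15): e=[9,25,6] → █
    (5,7)@(11, 15): e=[-13,35,18] → ·
    (3,8)@(7, 17): e=[15,15,10] → █
    (4,8)@(9, 17): e=[-7,25,22] → ·
    (2,9)@(5, 19): e=[21,5,14] → █
    (3,9)@(7, 19): e=[-1,15,26] → ·
    (2,10)@(5, 21): e=[5,5,30] → █
    (3,10)@(7, 21): e=[-17,15,42] → ·
    (2,11)@(5, 23): e=[-11,5,46] → ·
  covered (5 px):
    · · · · · · · · · · ·
    · · · · · · · · · · ·
    · · · · · · · · · · ·
    · · · · · · · · · · ·
    · · · · · · · · · · ·
    · · · · · · · · · · ·
    · · · · · █ · · · · ·
    · · · · █ · · · · · ·
    · · · █ · · · · · · ·
    · · █ · · · · · · · ·
    · · █ · · · · · · · ·
    · · · · · · · · · · ·
T3:
  2·area = 52  (B↔C swapped to make it positive)
  edge (11, 4)→(12, 8): d=(1,4) inclusive
  edge (12, 8)→(0, 12): d=(-12,4) inclusive
  edge (0, 12)→(11, 4): d=(11,-8) inclusive
    (5,2)@(11, 5): e=[1,40,11] → █
    (6,2)@(13, 5): e=[-7,32,27] → ·
    (10,2)@(21, 5): e=[-39,0,91] → ·  [on edge]
    (3,3)@(7, 7): e=[19,32,1] → █
    (4,3)@(9, 7): e=[11,24,17] → █
    (6,3)@(13, 7): e=[-5,8,49] → ·
    (7,3)@(15, 7): e=[-13,0,65] → ·  [on edge]
    (2,4)@(5, 9): e=[29,16,7] → █
    (4,4)@(9, 9): e=[13,0,39] → █  [on edge]
    (5,4)@(11, 9): e=[5,-8,55] → ·
    (1,5)@(3, 11): e=[39,0,13] → █  [on edge]
    (2,5)@(5, 11): e=[31,-8,29] → ·
  covered (8 px):
    · · · · · · · · · · ·
    · · · · · · · · · · ·
    · · · · · █ · · · · ·
    · · · █ █ █ · · · · ·
    · · █ █ █ · · · · · ·
    · █ · · · · · · · · ·
    · · · · · · · · · · ·
    · · · · · · · · · · ·
    · · · · · · · · · · ·
    · · · · · · · · · · ·
    · · · · · · · · · · ·
    · · · · · · · · · · ·

Result: [[0,0],[1,0],[2,0],[3,0],[4,0]]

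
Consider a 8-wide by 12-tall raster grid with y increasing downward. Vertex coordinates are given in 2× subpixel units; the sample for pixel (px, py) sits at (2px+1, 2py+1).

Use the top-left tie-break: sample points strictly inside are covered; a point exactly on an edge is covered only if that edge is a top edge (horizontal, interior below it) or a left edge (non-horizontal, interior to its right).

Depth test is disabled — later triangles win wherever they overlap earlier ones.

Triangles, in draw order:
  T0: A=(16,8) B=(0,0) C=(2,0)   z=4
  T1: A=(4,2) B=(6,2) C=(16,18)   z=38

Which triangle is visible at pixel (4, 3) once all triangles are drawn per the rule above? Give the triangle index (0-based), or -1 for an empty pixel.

T0:
  2·area = 16
  edge (16, 8)→(0, 0): d=(-16,-8) top-left  bias=+0
  edge (0, 0)→(2, 0): d=(2,0) top-left  bias=+0
  edge (2, 0)→(16, 8): d=(14,8) right/bottom  bias=-1
    (1,0)@(3, 1): e=[8,2,6] → X
    (2,0)@(5, 1): e=[24,2,-10] → .
    (1,1)@(3, 3): e=[-24,6,34] → .
    (3,1)@(7, 3): e=[8,6,2] → X
    (4,1)@(9, 3): e=[24,6,-14] → .
    (3,2)@(7, 5): e=[-24,10,30] → .
  covered (2 px):
    . X . . . . . .
    . . . X . . . .
    . . . . . . . .
    . . . . . . . .
    . . . . . . . .
    . . . . . . . .
    . . . . . . . .
    . . . . . . . .
    . . . . . . . .
    . . . . . . . .
    . . . . . . . .
    . . . . . . . .
T1:
  2·area = 32
  edge (4, 2)→(6, 2): d=(2,0) top-left  bias=+0
  edge (6, 2)→(16, 18): d=(10,16) right/bottom  bias=-1
  edge (16, 18)→(4, 2): d=(-12,-16) top-left  bias=+0
    (2,1)@(5, 3): e=[2,26,4] → X
    (3,1)@(7, 3): e=[2,-6,36] → .
    (2,2)@(5, 5): e=[6,46,-20] → .
    (3,2)@(7, 5): e=[6,14,12] → X
    (4,2)@(9, 5): e=[6,-18,44] → .
    (3,3)@(7, 7): e=[10,34,-12] → .
    (4,3)@(9, 7): e=[10,2,20] → X
    (5,3)@(11, 7): e=[10,-30,52] → .
    (4,4)@(9, 9): e=[14,22,-4] → .
    (5,5)@(11, 11): e=[18,10,4] → X
    (6,5)@(13, 11): e=[18,-22,36] → .
    (5,6)@(11, 13): e=[22,30,-20] → .
  covered (4 px):
    . . . . . . . .
    . . X . . . . .
    . . . X . . . .
    . . . . X . . .
    . . . . . . . .
    . . . . . X . .
    . . . . . . . .
    . . . . . . . .
    . . . . . . . .
    . . . . . . . .
    . . . . . . . .
    . . . . . . . .

Z-buffer (winner per pixel, '.' = empty):
  . 0 . . . . . .
  . . 1 0 . . . .
  . . . 1 . . . .
  . . . . 1 . . .
  . . . . . . . .
  . . . . . 1 . .
  . . . . . . . .
  . . . . . . . .
  . . . . . . . .
  . . . . . . . .
  . . . . . . . .
  . . . . . . . .

Result: 1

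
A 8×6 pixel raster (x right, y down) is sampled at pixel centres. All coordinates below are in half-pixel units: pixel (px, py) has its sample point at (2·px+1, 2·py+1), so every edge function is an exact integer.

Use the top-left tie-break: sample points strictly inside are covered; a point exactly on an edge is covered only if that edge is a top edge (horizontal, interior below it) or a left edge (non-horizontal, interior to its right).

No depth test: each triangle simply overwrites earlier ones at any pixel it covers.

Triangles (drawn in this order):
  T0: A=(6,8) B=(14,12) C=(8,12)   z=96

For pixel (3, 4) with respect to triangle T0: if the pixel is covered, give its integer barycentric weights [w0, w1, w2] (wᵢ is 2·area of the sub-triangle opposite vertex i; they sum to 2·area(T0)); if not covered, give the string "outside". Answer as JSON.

T0:
  2·area = 24
  edge (6, 8)→(14, 12): d=(8,4) right/bottom  bias=-1
  edge (14, 12)→(8, 12): d=(-6,0) right/bottom  bias=-1
  edge (8, 12)→(6, 8): d=(-2,-4) top-left  bias=+0
    (3,4)@(7, 9): e=[4,18,2] → █
    (4,4)@(9, 9): e=[-4,18,10] → ·
    (3,5)@(7, 11): e=[20,6,-2] → ·
    (4,5)@(9, 11): e=[12,6,6] → █
    (5,5)@(11, 11): e=[4,6,14] → █
    (6,5)@(13, 11): e=[-4,6,22] → ·
  covered (3 px):
    · · · · · · · ·
    · · · · · · · ·
    · · · · · · · ·
    · · · · · · · ·
    · · · █ · · · ·
    · · · · █ █ · ·

Final: [18,2,4]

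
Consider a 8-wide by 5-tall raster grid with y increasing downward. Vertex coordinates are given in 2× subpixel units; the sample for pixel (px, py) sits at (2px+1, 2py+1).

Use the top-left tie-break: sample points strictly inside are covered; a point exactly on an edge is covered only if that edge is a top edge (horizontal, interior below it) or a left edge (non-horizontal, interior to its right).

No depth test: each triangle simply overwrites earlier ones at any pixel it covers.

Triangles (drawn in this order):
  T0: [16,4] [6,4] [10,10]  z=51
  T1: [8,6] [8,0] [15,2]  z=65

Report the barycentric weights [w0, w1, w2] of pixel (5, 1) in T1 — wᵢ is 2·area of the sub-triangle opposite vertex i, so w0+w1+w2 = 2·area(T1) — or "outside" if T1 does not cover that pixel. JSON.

T0:
  2·area = 60  (B↔C swapped to make it positive)
  edge (16, 4)→(10, 10): d=(-6,6) right/bottom  bias=-1
  edge (10, 10)→(6, 4): d=(-4,-6) top-left  bias=+0
  edge (6, 4)→(16, 4): d=(10,0) top-left  bias=+0
    (3,2)@(7, 5): e=[48,2,10] → X
    (4,2)@(9, 5): e=[36,14,10] → X
    (5,2)@(11, 5): e=[24,26,10] → X
    (6,2)@(13, 5): e=[12,38,10] → X
    (7,2)@(15, 5): e=[0,50,10] → .  [on edge]
    (3,3)@(7, 7): e=[36,-6,30] → .
    (4,3)@(9, 7): e=[24,6,30] → X
    (6,3)@(13, 7): e=[0,30,30] → .  [on edge]
    (4,4)@(9, 9): e=[12,-2,50] → .
    (5,4)@(11, 9): e=[0,10,50] → .  [on edge]
  covered (6 px):
    . . . . . . . .
    . . . . . . . .
    . . . X X X X .
    . . . . X X . .
    . . . . . . . .
T1:
  2·area = 42
  edge (8, 6)→(8, 0): d=(0,-6) top-left  bias=+0
  edge (8, 0)→(15, 2): d=(7,2) right/bottom  bias=-1
  edge (15, 2)→(8, 6): d=(-7,4) right/bottom  bias=-1
    (4,0)@(9, 1): e=[6,5,31] → X
    (5,0)@(11, 1): e=[18,1,23] → X
    (6,0)@(13, 1): e=[30,-3,15] → .
    (4,1)@(9, 3): e=[6,19,17] → X
    (6,1)@(13, 3): e=[30,11,1] → X
    (7,1)@(15, 3): e=[42,7,-7] → .
    (4,2)@(9, 5): e=[6,33,3] → X
    (5,2)@(11, 5): e=[18,29,-5] → .
    (6,2)@(13, 5): e=[30,25,-13] → .
    (4,3)@(9, 7): e=[6,47,-11] → .
  covered (6 px):
    . . . . X X . .
    . . . . X X X .
    . . . . X . . .
    . . . . . . . .
    . . . . . . . .

Result: [15,9,18]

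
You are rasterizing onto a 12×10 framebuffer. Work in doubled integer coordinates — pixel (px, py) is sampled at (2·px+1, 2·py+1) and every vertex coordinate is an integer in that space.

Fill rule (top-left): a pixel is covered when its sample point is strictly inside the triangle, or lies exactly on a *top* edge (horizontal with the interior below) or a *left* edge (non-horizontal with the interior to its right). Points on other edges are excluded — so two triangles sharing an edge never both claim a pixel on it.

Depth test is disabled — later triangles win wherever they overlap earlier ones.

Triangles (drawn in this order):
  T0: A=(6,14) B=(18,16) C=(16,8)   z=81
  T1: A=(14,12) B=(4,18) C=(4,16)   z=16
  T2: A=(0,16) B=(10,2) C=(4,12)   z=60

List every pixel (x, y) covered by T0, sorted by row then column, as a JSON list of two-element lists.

T0:
  2·area = 92  (B↔C swapped to make it positive)
  edge (6, 14)→(16, 8): d=(10,-6) top-left  bias=+0
  edge (16, 8)→(18, 16): d=(2,8) right/bottom  bias=-1
  edge (18, 16)→(6, 14): d=(-12,-2) top-left  bias=+0
    (10,2)@(21, 5): e=[0,-46,138] → ·  [on edge]
    (7,4)@(15, 9): e=[4,10,78] → #
    (8,4)@(17, 9): e=[16,-6,82] → ·
    (5,5)@(11, 11): e=[0,46,46] → #  [on edge]
    (6,5)@(13, 11): e=[12,30,50] → #
    (8,5)@(17, 11): e=[36,-2,58] → ·
    (4,6)@(9, 13): e=[8,66,18] → #
    (8,6)@(17, 13): e=[56,2,34] → #
    (9,6)@(19, 13): e=[68,-14,38] → ·
    (4,7)@(9, 15): e=[28,70,-6] → ·
    (5,7)@(11, 15): e=[40,54,-2] → ·
    (6,7)@(13, 15): e=[52,38,2] → #
    (0,8)@(1, 17): e=[0,138,-46] → ·  [on edge]
  covered (12 px):
    · · · · · · · · · · · ·
    · · · · · · · · · · · ·
    · · · · · · · · · · · ·
    · · · · · · · · · · · ·
    · · · · · · · # · · · ·
    · · · · · # # # · · · ·
    · · · · # # # # # · · ·
    · · · · · · # # # · · ·
    · · · · · · · · · · · ·
    · · · · · · · · · · · ·
T1:
  2·area = 20
  edge (14, 12)→(4, 18): d=(-10,6) right/bottom  bias=-1
  edge (4, 18)→(4, 16): d=(0,-2) top-left  bias=+0
  edge (4, 16)→(14, 12): d=(10,-4) top-left  bias=+0
    (9,4)@(19, 9): e=[0,30,-10] → ·  [on edge]
    (3,7)@(7, 15): e=[12,6,2] → #
    (4,7)@(9, 15): e=[0,10,10] → ·  [on edge]
    (2,8)@(5, 17): e=[4,2,14] → #
    (3,8)@(7, 17): e=[-8,6,22] → ·
    (2,9)@(5, 19): e=[-16,2,34] → ·
  covered (2 px):
    · · · · · · · · · · · ·
    · · · · · · · · · · · ·
    · · · · · · · · · · · ·
    · · · · · · · · · · · ·
    · · · · · · · · · · · ·
    · · · · · · · · · · · ·
    · · · · · · · · · · · ·
    · · · # · · · · · · · ·
    · · # · · · · · · · · ·
    · · · · · · · · · · · ·
T2:
  2·area = 16
  edge (0, 16)→(10, 2): d=(10,-14) top-left  bias=+0
  edge (10, 2)→(4, 12): d=(-6,10) right/bottom  bias=-1
  edge (4, 12)→(0, 16): d=(-4,4) right/bottom  bias=-1
    (7,0)@(15, 1): e=[60,-44,0] → ·  [on edge]
    (6,1)@(13, 3): e=[52,-36,0] → ·  [on edge]
    (5,2)@(11, 5): e=[44,-28,0] → ·  [on edge]
    (3,3)@(7, 7): e=[8,0,8] → ·  [on edge]
    (4,3)@(9, 7): e=[36,-20,0] → ·  [on edge]
    (2,4)@(5, 9): e=[0,8,8] → #  [on edge]
    (3,4)@(7, 9): e=[28,-12,0] → ·  [on edge]
    (2,5)@(5, 11): e=[20,-4,0] → ·  [on edge]
    (1,6)@(3, 13): e=[12,4,0] → ·  [on edge]
    (0,7)@(1, 15): e=[4,12,0] → ·  [on edge]
    (0,8)@(1, 17): e=[24,0,-8] → ·  [on edge]
  covered (1 px):
    · · · · · · · · · · · ·
    · · · · · · · · · · · ·
    · · · · · · · · · · · ·
    · · · · · · · · · · · ·
    · · # · · · · · · · · ·
    · · · · · · · · · · · ·
    · · · · · · · · · · · ·
    · · · · · · · · · · · ·
    · · · · · · · · · · · ·
    · · · · · · · · · · · ·

Answer: [[7,4],[5,5],[6,5],[7,5],[4,6],[5,6],[6,6],[7,6],[8,6],[6,7],[7,7],[8,7]]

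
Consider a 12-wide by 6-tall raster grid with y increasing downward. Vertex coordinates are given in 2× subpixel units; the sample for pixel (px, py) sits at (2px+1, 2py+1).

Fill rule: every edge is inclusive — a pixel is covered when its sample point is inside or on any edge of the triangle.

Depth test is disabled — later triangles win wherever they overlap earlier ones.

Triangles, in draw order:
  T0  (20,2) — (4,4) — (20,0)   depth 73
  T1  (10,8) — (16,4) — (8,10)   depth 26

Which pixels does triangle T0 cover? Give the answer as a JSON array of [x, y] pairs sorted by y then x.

T0:
  2·area = 32
  edge (20, 2)→(4, 4): d=(-16,2) inclusive
  edge (4, 4)→(20, 0): d=(16,-4) inclusive
  edge (20, 0)→(20, 2): d=(0,2) inclusive
    (8,0)@(17, 1): e=[22,4,6] → #
    (9,0)@(19, 1): e=[18,12,2] → #
    (10,0)@(21, 1): e=[14,20,-2] → ·
    (4,1)@(9, 3): e=[6,4,22] → #
    (5,1)@(11, 3): e=[2,12,18] → #
    (6,1)@(13, 3): e=[-2,20,14] → ·
    (8,1)@(17, 3): e=[-10,36,6] → ·
    (9,1)@(19, 3): e=[-14,44,2] → ·
    (4,2)@(9, 5): e=[-26,36,22] → ·
    (5,2)@(11, 5): e=[-30,44,18] → ·
  covered (4 px):
    · · · · · · · · # # · ·
    · · · · # # · · · · · ·
    · · · · · · · · · · · ·
    · · · · · · · · · · · ·
    · · · · · · · · · · · ·
    · · · · · · · · · · · ·
T1:
  2·area = 4
  edge (10, 8)→(16, 4): d=(6,-4) inclusive
  edge (16, 4)→(8, 10): d=(-8,6) inclusive
  edge (8, 10)→(10, 8): d=(2,-2) inclusive
    (8,0)@(17, 1): e=[-14,18,0] → ·  [on edge]
    (7,1)@(15, 3): e=[-10,14,0] → ·  [on edge]
    (6,2)@(13, 5): e=[-6,10,0] → ·  [on edge]
    (5,3)@(11, 7): e=[-2,6,0] → ·  [on edge]
    (4,4)@(9, 9): e=[2,2,0] → #  [on edge]
    (5,4)@(11, 9): e=[10,-10,4] → ·
    (3,5)@(7, 11): e=[6,-2,0] → ·  [on edge]
    (4,5)@(9, 11): e=[14,-14,4] → ·
  covered (1 px):
    · · · · · · · · · · · ·
    · · · · · · · · · · · ·
    · · · · · · · · · · · ·
    · · · · · · · · · · · ·
    · · · · # · · · · · · ·
    · · · · · · · · · · · ·

Answer: [[8,0],[9,0],[4,1],[5,1]]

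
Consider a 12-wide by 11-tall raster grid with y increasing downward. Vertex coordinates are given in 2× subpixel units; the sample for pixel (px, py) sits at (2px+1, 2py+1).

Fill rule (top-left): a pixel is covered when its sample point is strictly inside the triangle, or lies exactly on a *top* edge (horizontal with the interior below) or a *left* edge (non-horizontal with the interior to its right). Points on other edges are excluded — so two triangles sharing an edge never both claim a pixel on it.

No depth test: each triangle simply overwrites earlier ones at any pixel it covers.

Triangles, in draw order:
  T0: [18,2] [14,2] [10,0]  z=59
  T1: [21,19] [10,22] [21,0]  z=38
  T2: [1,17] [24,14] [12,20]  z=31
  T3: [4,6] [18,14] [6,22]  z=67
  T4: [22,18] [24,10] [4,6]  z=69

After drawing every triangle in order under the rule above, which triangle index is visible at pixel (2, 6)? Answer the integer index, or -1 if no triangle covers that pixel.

T0:
  2·area = 8
  edge (18, 2)→(14, 2): d=(-4,0) right/bottom  bias=-1
  edge (14, 2)→(10, 0): d=(-4,-2) top-left  bias=+0
  edge (10, 0)→(18, 2): d=(8,2) right/bottom  bias=-1
    (6,0)@(13, 1): e=[4,2,2] → █
    (7,0)@(15, 1): e=[4,6,-2] → ·
    (6,1)@(13, 3): e=[-4,-6,18] → ·
  covered (1 px):
    · · · · · · █ · · · · ·
    · · · · · · · · · · · ·
    · · · · · · · · · · · ·
    · · · · · · · · · · · ·
    · · · · · · · · · · · ·
    · · · · · · · · · · · ·
    · · · · · · · · · · · ·
    · · · · · · · · · · · ·
    · · · · · · · · · · · ·
    · · · · · · · · · · · ·
    · · · · · · · · · · · ·
T1:
  2·area = 209
  edge (21, 19)→(10, 22): d=(-11,3) right/bottom  bias=-1
  edge (10, 22)→(21, 0): d=(11,-22) top-left  bias=+0
  edge (21, 0)→(21, 19): d=(0,19) right/bottom  bias=-1
    (10,0)@(21, 1): e=[198,11,0] → ·  [on edge]
    (10,1)@(21, 3): e=[176,33,0] → ·  [on edge]
    (9,2)@(19, 5): e=[160,11,38] → █
    (10,2)@(21, 5): e=[154,55,0] → ·  [on edge]
    (9,3)@(19, 7): e=[138,33,38] → █
    (10,3)@(21, 7): e=[132,77,0] → ·  [on edge]
    (8,4)@(17, 9): e=[122,11,76] → █
    (10,4)@(21, 9): e=[110,99,0] → ·  [on edge]
    (8,5)@(17, 11): e=[100,33,76] → █
    (10,5)@(21, 11): e=[88,121,0] → ·  [on edge]
    (7,6)@(15, 13): e=[84,11,114] → █
    (10,6)@(21, 13): e=[66,143,0] → ·  [on edge]
    (10,7)@(21, 15): e=[44,165,0] → ·  [on edge]
    (10,8)@(21, 17): e=[22,187,0] → ·  [on edge]
    (10,9)@(21, 19): e=[0,209,0] → ·  [on edge]
    (10,10)@(21, 21): e=[-22,231,0] → ·  [on edge]
  covered (22 px):
    · · · · · · · · · · · ·
    · · · · · · · · · · · ·
    · · · · · · · · · █ · ·
    · · · · · · · · · █ · ·
    · · · · · · · · █ █ · ·
    · · · · · · · · █ █ · ·
    · · · · · · · █ █ █ · ·
    · · · · · · · █ █ █ · ·
    · · · · · · █ █ █ █ · ·
    · · · · · · █ █ █ █ · ·
    · · · · · █ █ · · · · ·
T2:
  2·area = 102
  edge (1, 17)→(24, 14): d=(23,-3) top-left  bias=+0
  edge (24, 14)→(12, 20): d=(-12,6) right/bottom  bias=-1
  edge (12, 20)→(1, 17): d=(-11,-3) top-left  bias=+0
    (8,7)@(17, 15): e=[2,30,70] → █
    (9,7)@(19, 15): e=[8,18,76] → █
    (10,7)@(21, 15): e=[14,6,82] → █
    (11,7)@(23, 15): e=[20,-6,88] → ·
    (0,8)@(1, 17): e=[0,102,0] → █  [on edge]
    (1,8)@(3, 17): e=[6,90,6] → █
    (2,8)@(5, 17): e=[12,78,12] → █
    (3,8)@(7, 17): e=[18,66,18] → █
    (4,8)@(9, 17): e=[24,54,24] → █
    (5,8)@(11, 17): e=[30,42,30] → █
    (6,8)@(13, 17): e=[36,30,36] → █
    (7,8)@(15, 17): e=[42,18,42] → █
  covered (15 px):
    · · · · · · · · · · · ·
    · · · · · · · · · · · ·
    · · · · · · · · · · · ·
    · · · · · · · · · · · ·
    · · · · · · · · · · · ·
    · · · · · · · · · · · ·
    · · · · · · · · · · · ·
    · · · · · · · · █ █ █ ·
    █ █ █ █ █ █ █ █ █ · · ·
    · · · · █ █ █ · · · · ·
    · · · · · · · · · · · ·
T3:
  2·area = 208
  edge (4, 6)→(18, 14): d=(14,8) right/bottom  bias=-1
  edge (18, 14)→(6, 22): d=(-12,8) right/bottom  bias=-1
  edge (6, 22)→(4, 6): d=(-2,-16) top-left  bias=+0
    (2,3)@(5, 7): e=[6,188,14] → █
    (3,3)@(7, 7): e=[-10,172,46] → ·
    (2,4)@(5, 9): e=[34,164,10] → █
    (3,4)@(7, 9): e=[18,148,42] → █
    (4,4)@(9, 9): e=[2,132,74] → █
    (5,4)@(11, 9): e=[-14,116,106] → ·
    (2,5)@(5, 11): e=[62,140,6] → █
    (5,5)@(11, 11): e=[14,92,102] → █
    (6,5)@(13, 11): e=[-2,76,134] → ·
    (2,6)@(5, 13): e=[90,116,2] → █
    (6,6)@(13, 13): e=[26,52,130] → █
    (7,6)@(15, 13): e=[10,36,162] → █
  covered (26 px):
    · · · · · · · · · · · ·
    · · · · · · · · · · · ·
    · · · · · · · · · · · ·
    · · █ · · · · · · · · ·
    · · █ █ █ · · · · · · ·
    · · █ █ █ █ · · · · · ·
    · · █ █ █ █ █ █ · · · ·
    · · · █ █ █ █ █ · · · ·
    · · · █ █ █ █ · · · · ·
    · · · █ █ · · · · · · ·
    · · · █ · · · · · · · ·
T4:
  2·area = 168  (B↔C swapped to make it positive)
  edge (22, 18)→(4, 6): d=(-18,-12) top-left  bias=+0
  edge (4, 6)→(24, 10): d=(20,4) right/bottom  bias=-1
  edge (24, 10)→(22, 18): d=(-2,8) right/bottom  bias=-1
    (3,3)@(7, 7): e=[18,8,142] → █
    (4,3)@(9, 7): e=[42,0,126] → ·  [on edge]
    (3,4)@(7, 9): e=[-18,48,138] → ·
    (4,4)@(9, 9): e=[6,40,122] → █
    (5,4)@(11, 9): e=[30,32,106] → █
    (6,4)@(13, 9): e=[54,24,90] → █
    (7,4)@(15, 9): e=[78,16,74] → █
    (8,4)@(17, 9): e=[102,8,58] → █
    (9,4)@(19, 9): e=[126,0,42] → ·  [on edge]
    (4,5)@(9, 11): e=[-30,80,118] → ·
    (5,5)@(11, 11): e=[-6,72,102] → ·
    (6,5)@(13, 11): e=[18,64,86] → █
  covered (20 px):
    · · · · · · · · · · · ·
    · · · · · · · · · · · ·
    · · · · · · · · · · · ·
    · · · █ · · · · · · · ·
    · · · · █ █ █ █ █ · · ·
    · · · · · · █ █ █ █ █ █
    · · · · · · · █ █ █ █ █
    · · · · · · · · · █ █ ·
    · · · · · · · · · · █ ·
    · · · · · · · · · · · ·
    · · · · · · · · · · · ·

Z-buffer (winner per pixel, '.' = empty):
  . . . . . . 0 . . . . .
  . . . . . . . . . . . .
  . . . . . . . . . 1 . .
  . . 3 4 . . . . . 1 . .
  . . 3 3 4 4 4 4 4 1 . .
  . . 3 3 3 3 4 4 4 4 4 4
  . . 3 3 3 3 3 4 4 4 4 4
  . . . 3 3 3 3 3 2 4 4 .
  2 2 2 3 3 3 3 2 2 1 4 .
  . . . 3 3 2 2 1 1 1 . .
  . . . 3 . 1 1 . . . . .

Final: 3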